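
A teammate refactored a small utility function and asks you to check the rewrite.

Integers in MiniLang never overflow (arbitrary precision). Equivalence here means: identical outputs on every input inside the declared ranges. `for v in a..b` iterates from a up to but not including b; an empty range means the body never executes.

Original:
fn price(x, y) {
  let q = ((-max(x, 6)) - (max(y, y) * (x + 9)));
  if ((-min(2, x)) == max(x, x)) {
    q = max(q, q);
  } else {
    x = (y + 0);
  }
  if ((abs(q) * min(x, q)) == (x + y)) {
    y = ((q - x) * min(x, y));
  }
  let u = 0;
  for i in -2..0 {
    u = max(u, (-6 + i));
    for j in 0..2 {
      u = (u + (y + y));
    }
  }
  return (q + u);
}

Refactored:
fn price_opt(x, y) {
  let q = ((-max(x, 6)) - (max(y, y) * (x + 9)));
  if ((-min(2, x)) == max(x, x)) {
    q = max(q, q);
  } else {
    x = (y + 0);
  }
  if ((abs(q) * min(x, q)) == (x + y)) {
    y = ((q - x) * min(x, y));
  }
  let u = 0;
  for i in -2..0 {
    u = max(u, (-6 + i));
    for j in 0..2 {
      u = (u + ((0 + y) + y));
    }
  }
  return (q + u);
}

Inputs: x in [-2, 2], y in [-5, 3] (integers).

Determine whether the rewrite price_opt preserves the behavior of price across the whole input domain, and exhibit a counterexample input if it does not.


The two versions differ — the changes include arithmetic usage differs; and constant usage differs.
Spot check at x=-1, y=-4 — price: q becomes 26; next ((-min(2, x)) == max(x, x)) evaluates to false; next x becomes -4; next ((abs(q) * min(x, q)) == (x + y)) evaluates to false; next u becomes 0; next at i=-2:; next u becomes 0; next at j=0:; next u becomes -8; next at j=1:; next u becomes -16; next at i=-1:; next u becomes -7; next at j=0:; next u becomes -15; next at j=1:; next u becomes -23; next final value 3. price_opt: q becomes 26; next ((-min(2, x)) == max(x, x)) evaluates to false; next x becomes -4; next ((abs(q) * min(x, q)) == (x + y)) evaluates to false; next u becomes 0; next at i=-2:; next u becomes 0; next at j=0:; next u becomes -8; next at j=1:; next u becomes -16; next at i=-1:; next u becomes -7; next at j=0:; next u becomes -15; next at j=1:; next u becomes -23; next final value 3. Both give 3.
Sweeping the whole domain (45 inputs) finds no disagreement.
verdict: equivalent


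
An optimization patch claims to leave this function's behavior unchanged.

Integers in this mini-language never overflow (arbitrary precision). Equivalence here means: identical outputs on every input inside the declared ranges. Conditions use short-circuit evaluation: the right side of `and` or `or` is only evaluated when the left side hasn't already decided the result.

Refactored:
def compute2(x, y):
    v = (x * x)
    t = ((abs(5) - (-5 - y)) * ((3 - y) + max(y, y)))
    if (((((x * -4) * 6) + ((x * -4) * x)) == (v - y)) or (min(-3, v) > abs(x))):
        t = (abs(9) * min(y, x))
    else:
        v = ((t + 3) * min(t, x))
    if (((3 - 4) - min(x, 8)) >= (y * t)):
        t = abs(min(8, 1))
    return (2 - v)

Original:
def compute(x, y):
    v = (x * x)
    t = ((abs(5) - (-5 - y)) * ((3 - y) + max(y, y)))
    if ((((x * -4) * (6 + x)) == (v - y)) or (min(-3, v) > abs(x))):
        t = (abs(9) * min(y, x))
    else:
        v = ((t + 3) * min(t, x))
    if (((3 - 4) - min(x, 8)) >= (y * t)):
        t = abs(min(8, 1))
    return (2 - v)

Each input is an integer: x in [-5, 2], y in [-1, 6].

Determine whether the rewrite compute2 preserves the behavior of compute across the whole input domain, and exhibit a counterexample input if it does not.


Although constant usage differs, plus arithmetic usage differs, 64/64 inputs agree.
verdict: equivalent


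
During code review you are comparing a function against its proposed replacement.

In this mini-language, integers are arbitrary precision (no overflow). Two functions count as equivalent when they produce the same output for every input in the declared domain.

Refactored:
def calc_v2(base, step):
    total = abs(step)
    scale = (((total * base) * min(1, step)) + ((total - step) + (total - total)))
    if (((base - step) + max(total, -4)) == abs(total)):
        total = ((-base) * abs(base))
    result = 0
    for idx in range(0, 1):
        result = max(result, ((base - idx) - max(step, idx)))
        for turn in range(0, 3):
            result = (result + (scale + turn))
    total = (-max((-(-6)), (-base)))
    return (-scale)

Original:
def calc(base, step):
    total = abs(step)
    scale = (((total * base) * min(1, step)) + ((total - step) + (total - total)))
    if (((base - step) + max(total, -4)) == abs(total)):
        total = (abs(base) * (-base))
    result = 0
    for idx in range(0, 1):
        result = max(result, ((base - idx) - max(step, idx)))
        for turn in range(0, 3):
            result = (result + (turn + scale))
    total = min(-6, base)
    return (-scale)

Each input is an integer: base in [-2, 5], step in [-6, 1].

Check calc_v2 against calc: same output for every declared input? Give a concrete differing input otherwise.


Differences: min/max/abs usage differs — yet all 64 inputs agree.
verdict: equivalent


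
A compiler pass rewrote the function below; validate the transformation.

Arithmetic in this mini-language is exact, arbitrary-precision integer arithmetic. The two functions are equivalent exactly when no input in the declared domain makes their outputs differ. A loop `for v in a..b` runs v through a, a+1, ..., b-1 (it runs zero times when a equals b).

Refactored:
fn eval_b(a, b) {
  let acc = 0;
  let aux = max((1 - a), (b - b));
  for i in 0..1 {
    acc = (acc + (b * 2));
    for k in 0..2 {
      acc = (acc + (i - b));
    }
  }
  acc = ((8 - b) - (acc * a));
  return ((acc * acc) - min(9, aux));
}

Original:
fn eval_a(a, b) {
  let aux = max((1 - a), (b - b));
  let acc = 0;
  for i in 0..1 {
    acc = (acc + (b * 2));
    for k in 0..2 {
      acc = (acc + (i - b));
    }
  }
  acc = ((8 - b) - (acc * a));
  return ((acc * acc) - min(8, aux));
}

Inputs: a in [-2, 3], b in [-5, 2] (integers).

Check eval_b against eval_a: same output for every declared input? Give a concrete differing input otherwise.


Equivalent. The edit looks behavioral (`8` became `9`), but over these ranges it never changes the outcome.
Checked all 48 inputs in the declared domain: the outputs agree on every one.
As a probe, take a=-1, b=2: eval_a runs aux=2, then acc=0, then (i=0), then acc=4, then (k=0), then acc=2, then (k=1), then acc=0, then acc=6, then returns 34; eval_b runs acc=0, then aux=2, then (i=0), then acc=4, then (k=0), then acc=2, then (k=1), then acc=0, then acc=6, then returns 34; both end at 34.
verdict: equivalent


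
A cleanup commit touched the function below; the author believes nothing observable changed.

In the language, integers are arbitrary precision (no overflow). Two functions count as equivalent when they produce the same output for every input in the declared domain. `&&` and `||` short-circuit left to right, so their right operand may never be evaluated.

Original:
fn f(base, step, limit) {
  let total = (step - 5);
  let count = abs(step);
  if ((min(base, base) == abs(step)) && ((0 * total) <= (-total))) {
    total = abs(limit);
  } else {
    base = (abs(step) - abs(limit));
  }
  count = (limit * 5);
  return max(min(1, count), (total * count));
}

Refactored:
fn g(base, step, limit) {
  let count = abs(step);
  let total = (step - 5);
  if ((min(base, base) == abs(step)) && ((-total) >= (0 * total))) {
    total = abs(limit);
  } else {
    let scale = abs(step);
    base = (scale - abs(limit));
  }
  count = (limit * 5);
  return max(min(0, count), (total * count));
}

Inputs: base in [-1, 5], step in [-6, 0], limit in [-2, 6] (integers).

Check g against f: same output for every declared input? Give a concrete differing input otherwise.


Consider the input base=-1, step=-6, limit=1.
f: total=-11, then count=6, then ((min(base, base) == abs(step)) && ((0 * total) <= (-total))) is false, then base=5, then count=5, then returns 1
g: count=6, then total=-11, then ((min(base, base) == abs(step)) && ((-total) >= (0 * total))) is false, then scale=6, then base=5, then count=5, then returns 0
1 against 0: the behavior changed.
verdict: not equivalent; witness: base=-1, step=-6, limit=1


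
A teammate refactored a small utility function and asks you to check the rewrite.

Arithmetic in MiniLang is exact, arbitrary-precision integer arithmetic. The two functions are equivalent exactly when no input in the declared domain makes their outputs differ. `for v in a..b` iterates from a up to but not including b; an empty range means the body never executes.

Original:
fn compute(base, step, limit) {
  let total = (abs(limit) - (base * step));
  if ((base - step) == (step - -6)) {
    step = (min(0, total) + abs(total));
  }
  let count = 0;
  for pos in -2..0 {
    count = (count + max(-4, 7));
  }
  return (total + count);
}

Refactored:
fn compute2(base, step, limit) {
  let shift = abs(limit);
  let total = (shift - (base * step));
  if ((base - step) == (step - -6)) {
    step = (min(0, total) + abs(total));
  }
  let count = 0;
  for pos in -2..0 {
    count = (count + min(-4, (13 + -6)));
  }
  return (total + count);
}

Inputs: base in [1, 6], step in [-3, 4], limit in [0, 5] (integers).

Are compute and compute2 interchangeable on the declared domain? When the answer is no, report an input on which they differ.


At base=1, step=-3, limit=0: compute gives 17, compute2 gives -5.
verdict: not equivalent; witness: base=1, step=-3, limit=0


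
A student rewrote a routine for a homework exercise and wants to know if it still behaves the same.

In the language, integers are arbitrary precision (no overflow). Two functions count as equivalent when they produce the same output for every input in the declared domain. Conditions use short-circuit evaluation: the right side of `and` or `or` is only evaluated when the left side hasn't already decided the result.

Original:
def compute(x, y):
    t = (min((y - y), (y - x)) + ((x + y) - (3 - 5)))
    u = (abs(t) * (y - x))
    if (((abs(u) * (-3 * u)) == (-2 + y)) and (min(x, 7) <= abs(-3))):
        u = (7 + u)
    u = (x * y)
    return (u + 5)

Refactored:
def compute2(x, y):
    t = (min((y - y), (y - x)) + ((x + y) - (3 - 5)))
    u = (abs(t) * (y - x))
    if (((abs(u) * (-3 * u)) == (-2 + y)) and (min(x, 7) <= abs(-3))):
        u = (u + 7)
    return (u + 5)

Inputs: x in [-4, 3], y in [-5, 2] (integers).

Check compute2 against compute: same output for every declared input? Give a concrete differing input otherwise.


Consider the input x=-4, y=-5.
compute: t := -8 | u := -8 | (((abs(u) * (-3 * u)) == (-2 + y)) and (min(x, 7) <= abs(-3))): false | u := 20 | result 25
compute2: t := -8 | u := -8 | (((abs(u) * (-3 * u)) == (-2 + y)) and (min(x, 7) <= abs(-3))): false | result -3
25 against -3: the behavior changed.
verdict: not equivalent; witness: x=-4, y=-5


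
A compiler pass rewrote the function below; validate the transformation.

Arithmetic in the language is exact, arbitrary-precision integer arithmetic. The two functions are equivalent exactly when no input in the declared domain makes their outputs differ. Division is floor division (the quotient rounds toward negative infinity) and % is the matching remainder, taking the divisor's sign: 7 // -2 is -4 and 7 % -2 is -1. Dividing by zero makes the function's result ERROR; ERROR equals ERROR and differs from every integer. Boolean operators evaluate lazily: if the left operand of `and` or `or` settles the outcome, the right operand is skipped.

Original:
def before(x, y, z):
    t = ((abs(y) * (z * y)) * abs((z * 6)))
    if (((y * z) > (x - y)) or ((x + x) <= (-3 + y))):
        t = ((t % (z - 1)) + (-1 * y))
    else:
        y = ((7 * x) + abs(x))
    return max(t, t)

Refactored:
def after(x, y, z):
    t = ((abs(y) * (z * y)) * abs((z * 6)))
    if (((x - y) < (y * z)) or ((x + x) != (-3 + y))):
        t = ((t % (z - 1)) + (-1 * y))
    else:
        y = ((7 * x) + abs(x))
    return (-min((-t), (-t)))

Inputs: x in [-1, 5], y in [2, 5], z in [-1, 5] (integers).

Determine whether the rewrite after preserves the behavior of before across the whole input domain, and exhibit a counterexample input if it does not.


Consider the input x=0, y=2, z=-1.
before: t=-24, then (((y * z) > (x - y)) or ((x + x) <= (-3 + y))) is false, then y=0, then returns -24
after: t=-24, then (((x - y) < (y * z)) or ((x + x) != (-3 + y))) is true, then t=-2, then returns -2
-24 and -2 differ, so these are not the same function on this domain.
verdict: not equivalent; witness: x=0, y=2, z=-1


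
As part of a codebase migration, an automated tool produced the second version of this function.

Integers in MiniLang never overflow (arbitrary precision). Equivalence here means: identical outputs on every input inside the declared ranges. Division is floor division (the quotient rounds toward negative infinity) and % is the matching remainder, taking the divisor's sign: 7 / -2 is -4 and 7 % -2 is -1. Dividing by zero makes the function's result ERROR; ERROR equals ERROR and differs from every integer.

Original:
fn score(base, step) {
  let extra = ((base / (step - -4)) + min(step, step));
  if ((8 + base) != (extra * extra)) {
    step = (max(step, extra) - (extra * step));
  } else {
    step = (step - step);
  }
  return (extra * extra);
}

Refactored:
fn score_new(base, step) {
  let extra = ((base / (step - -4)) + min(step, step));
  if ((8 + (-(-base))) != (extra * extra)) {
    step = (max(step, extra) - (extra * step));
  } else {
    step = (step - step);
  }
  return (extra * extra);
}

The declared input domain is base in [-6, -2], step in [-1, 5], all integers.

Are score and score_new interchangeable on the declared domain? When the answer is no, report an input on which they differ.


Equivalent — the differences include same computation, different form, yet no declared input distinguishes the two.
Spot check at base=-4, step=0 — score: extra becomes -1; next ((8 + base) != (extra * extra)) evaluates to true; next step becomes 0; next final value 1. score_new: extra becomes -1; next ((8 + (-(-base))) != (extra * extra)) evaluates to true; next step becomes 0; next final value 1. Both give 1.
Across all 35 domain points the two functions coincide.
verdict: equivalent


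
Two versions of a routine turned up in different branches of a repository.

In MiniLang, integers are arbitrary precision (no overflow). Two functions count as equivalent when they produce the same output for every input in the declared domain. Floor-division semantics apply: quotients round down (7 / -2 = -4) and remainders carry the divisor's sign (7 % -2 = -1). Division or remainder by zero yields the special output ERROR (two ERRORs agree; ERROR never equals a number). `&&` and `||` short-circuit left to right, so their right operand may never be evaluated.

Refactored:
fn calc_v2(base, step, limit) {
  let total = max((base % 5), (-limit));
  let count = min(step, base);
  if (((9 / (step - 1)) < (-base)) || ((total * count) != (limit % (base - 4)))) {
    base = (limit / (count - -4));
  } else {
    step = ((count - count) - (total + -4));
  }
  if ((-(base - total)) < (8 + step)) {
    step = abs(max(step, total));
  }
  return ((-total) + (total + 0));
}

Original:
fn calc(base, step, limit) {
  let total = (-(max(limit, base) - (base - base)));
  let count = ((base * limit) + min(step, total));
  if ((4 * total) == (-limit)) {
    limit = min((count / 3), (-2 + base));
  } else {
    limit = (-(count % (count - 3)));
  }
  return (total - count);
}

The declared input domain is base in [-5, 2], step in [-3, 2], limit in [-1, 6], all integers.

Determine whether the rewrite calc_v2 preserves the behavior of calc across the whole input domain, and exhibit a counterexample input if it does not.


At base=-5, step=-3, limit=-1: calc gives -1, calc_v2 gives 0.
verdict: not equivalent; witness: base=-5, step=-3, limit=-1


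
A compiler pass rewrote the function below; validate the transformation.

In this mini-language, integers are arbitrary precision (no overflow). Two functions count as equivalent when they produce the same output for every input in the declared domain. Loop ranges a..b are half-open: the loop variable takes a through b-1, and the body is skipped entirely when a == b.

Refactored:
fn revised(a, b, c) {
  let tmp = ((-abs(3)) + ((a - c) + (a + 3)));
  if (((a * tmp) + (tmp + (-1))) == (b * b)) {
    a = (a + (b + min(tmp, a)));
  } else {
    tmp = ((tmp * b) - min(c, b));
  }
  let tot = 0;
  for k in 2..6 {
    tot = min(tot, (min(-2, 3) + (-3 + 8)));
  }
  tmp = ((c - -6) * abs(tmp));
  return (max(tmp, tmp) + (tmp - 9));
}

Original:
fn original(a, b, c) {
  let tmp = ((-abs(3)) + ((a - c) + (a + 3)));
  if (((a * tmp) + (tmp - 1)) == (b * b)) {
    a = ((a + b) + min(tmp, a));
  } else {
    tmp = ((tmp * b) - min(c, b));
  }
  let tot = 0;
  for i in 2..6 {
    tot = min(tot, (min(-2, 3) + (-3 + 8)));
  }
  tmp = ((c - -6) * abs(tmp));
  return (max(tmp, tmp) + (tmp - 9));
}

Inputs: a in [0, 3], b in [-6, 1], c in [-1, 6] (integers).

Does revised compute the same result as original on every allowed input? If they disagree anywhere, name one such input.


Behavior is preserved: although local variable names differ; also arithmetic usage differs, the outputs never diverge.
Spot check at a=2, b=0, c=4 — original: tmp becomes 0; next (((a * tmp) + (tmp - 1)) == (b * b)) evaluates to false; next tmp becomes 0; next tot becomes 0; next at i=2:; next tot becomes 0; next at i=3:; next tot becomes 0; next at i=4:; next tot becomes 0; next at i=5:; next tot becomes 0; next tmp becomes 0; next final value -9. revised: tmp becomes 0; next (((a * tmp) + (tmp + (-1))) == (b * b)) evaluates to false; next tmp becomes 0; next tot becomes 0; next at k=2:; next tot becomes 0; next at k=3:; next tot becomes 0; next at k=4:; next tot becomes 0; next at k=5:; next tot becomes 0; next tmp becomes 0; next final value -9. Both give -9.
Checked all 256 inputs in the declared domain: the outputs agree on every one.
verdict: equivalent


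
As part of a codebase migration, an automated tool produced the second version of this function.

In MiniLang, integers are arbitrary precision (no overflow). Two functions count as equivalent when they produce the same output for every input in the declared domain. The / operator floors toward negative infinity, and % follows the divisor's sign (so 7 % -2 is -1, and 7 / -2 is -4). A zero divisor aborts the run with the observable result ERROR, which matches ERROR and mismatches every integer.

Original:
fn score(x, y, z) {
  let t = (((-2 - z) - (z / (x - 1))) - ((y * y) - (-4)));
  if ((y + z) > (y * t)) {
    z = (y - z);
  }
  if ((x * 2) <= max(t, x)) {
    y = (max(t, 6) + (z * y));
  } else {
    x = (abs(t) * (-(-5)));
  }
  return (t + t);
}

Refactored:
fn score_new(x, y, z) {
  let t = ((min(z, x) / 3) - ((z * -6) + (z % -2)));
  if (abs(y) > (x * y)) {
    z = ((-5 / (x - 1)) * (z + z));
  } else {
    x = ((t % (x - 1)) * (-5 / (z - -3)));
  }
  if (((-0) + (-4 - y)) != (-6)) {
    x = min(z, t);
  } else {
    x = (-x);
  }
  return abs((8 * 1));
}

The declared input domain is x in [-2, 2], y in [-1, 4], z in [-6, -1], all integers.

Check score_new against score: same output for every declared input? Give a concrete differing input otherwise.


At x=-2, y=-1, z=-6: score gives -6, score_new gives 8.
verdict: not equivalent; witness: x=-2, y=-1, z=-6


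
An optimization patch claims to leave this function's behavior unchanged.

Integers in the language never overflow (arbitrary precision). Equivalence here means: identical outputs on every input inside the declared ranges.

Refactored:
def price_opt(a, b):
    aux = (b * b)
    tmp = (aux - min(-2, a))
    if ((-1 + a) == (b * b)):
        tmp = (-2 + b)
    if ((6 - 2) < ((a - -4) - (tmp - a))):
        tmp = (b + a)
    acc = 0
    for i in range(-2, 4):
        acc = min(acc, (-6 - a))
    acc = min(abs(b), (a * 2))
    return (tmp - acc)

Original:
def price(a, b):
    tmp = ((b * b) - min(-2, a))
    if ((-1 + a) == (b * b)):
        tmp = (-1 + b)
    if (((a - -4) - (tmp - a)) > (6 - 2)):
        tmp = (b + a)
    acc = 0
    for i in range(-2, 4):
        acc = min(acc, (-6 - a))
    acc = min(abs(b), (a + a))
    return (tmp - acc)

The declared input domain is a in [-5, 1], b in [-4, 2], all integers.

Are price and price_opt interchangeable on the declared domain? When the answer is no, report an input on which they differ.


The edit looks behavioral (`-1` became `-2`), but over these ranges it never changes the outcome; all 49 inputs agree.
verdict: equivalent


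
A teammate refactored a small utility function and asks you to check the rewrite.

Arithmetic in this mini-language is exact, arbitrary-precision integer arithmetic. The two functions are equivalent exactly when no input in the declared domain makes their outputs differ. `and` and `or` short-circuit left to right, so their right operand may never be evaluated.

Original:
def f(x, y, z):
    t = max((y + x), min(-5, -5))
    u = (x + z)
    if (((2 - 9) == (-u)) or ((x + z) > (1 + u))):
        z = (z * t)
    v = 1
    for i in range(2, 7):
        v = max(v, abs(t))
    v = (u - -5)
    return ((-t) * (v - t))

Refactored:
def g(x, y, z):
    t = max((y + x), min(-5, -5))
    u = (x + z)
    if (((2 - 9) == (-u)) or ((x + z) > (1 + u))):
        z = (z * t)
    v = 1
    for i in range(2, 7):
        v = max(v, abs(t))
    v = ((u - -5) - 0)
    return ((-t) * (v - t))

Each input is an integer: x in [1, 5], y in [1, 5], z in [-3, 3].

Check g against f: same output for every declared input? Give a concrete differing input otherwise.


Differences: constant usage differs; arithmetic usage differs — yet all 175 inputs agree.
verdict: equivalent


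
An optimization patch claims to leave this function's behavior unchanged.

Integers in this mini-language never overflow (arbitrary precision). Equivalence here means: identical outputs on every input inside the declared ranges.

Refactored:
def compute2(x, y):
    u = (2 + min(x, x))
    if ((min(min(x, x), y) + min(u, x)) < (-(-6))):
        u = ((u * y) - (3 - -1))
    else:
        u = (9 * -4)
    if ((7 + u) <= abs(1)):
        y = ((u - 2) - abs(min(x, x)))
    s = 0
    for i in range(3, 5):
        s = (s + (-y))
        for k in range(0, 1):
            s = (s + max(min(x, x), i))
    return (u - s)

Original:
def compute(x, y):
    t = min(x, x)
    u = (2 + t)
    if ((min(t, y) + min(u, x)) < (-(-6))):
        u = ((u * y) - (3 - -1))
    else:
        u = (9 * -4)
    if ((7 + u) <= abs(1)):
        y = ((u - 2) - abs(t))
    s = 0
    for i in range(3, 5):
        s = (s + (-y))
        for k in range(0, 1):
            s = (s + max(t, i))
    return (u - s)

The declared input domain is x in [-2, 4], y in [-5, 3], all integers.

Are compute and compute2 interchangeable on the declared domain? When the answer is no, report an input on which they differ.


Reading the diff, among the changes: local variable names differ, plus statement counts differ, plus min/max/abs usage differs.
One worked example (x=3, y=1) — compute: t = 3; u = 5; ((min(t, y) + min(u, x)) < (-(-6))) -> true; u = 1; ((7 + u) <= abs(1)) -> false; s = 0; [i=3]; s = -1; [k=0]; s = 2; [i=4]; s = 1; [k=0]; s = 5; return -4; compute2: u = 5; ((min(min(x, x), y) + min(u, x)) < (-(-6))) -> true; u = 1; ((7 + u) <= abs(1)) -> false; s = 0; [i=3]; s = -1; [k=0]; s = 2; [i=4]; s = 1; [k=0]; s = 5; return -4; agreement on -4.
Across all 63 domain points the two functions coincide.
verdict: equivalent


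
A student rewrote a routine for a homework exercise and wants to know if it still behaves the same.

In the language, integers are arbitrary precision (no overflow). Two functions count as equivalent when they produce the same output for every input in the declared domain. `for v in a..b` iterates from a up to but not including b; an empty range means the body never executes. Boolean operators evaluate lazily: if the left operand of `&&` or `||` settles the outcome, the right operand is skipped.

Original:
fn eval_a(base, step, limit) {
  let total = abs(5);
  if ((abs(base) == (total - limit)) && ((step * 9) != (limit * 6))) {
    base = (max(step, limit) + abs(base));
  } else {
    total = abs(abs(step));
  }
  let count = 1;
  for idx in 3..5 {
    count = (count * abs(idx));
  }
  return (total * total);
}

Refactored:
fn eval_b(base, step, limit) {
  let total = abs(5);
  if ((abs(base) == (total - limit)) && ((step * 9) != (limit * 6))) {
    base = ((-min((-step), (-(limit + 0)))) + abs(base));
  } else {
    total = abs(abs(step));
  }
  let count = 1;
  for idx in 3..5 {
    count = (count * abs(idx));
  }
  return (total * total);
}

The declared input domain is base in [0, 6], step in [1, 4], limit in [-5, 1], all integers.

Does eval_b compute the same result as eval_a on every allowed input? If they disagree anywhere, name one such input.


Behavior is preserved: although min/max/abs usage differs; and constant usage differs; and arithmetic usage differs, the outputs never diverge.
Spot check at base=4, step=4, limit=1 — eval_a: total := 5 | ((abs(base) == (total - limit)) && ((step * 9) != (limit * 6))): true | base := 8 | count := 1 | iter idx=3: | count := 3 | iter idx=4: | count := 12 | result 25. eval_b: total := 5 | ((abs(base) == (total - limit)) && ((step * 9) != (limit * 6))): true | base := 8 | count := 1 | iter idx=3: | count := 3 | iter idx=4: | count := 12 | result 25. Both give 25.
An exhaustive pass over the 196 declared inputs shows identical outputs.
verdict: equivalent


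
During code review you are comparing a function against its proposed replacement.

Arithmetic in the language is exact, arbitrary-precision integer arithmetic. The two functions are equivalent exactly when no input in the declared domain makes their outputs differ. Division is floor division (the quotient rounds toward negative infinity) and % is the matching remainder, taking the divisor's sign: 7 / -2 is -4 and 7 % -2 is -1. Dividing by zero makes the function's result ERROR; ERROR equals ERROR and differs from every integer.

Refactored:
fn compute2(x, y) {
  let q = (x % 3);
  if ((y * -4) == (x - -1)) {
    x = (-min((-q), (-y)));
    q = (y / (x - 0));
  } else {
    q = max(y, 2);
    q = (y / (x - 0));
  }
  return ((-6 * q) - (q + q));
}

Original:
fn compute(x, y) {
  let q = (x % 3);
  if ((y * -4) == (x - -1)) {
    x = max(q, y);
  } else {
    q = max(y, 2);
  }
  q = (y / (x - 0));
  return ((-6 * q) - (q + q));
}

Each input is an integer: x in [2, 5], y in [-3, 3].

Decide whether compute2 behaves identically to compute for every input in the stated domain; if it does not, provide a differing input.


Behavior is preserved: although constant usage differs, plus statement counts differ, plus arithmetic usage differs, plus min/max/abs usage differs, the outputs never diverge.
Tracing x=4, y=-3: compute: q becomes 1; next ((y * -4) == (x - -1)) evaluates to false; next q becomes 2; next q becomes -1; next final value 8 | compute2: q becomes 1; next ((y * -4) == (x - -1)) evaluates to false; next q becomes 2; next q becomes -1; next final value 8 — matching result 8.
An exhaustive pass over the 28 declared inputs shows identical outputs.
verdict: equivalent


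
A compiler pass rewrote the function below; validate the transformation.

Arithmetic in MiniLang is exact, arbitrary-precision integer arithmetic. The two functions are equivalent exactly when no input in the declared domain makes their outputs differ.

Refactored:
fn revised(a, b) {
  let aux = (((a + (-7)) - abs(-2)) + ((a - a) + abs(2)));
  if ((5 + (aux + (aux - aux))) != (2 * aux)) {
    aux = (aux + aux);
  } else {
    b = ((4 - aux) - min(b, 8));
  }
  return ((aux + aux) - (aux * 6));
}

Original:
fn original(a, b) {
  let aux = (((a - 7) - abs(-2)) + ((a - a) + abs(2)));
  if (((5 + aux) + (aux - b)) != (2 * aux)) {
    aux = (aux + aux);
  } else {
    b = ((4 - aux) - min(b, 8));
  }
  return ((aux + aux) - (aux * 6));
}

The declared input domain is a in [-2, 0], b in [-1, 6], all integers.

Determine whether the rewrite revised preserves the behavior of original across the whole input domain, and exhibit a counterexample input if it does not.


These are not equivalent — on a=-2, b=5 the outputs split (36 vs 72).
original: aux := -9 | (((5 + aux) + (aux - b)) != (2 * aux)): false | b := 8 | result 36
revised: aux := -9 | ((5 + (aux + (aux - aux))) != (2 * aux)): true | aux := -18 | result 72
verdict: not equivalent; witness: a=-2, b=5


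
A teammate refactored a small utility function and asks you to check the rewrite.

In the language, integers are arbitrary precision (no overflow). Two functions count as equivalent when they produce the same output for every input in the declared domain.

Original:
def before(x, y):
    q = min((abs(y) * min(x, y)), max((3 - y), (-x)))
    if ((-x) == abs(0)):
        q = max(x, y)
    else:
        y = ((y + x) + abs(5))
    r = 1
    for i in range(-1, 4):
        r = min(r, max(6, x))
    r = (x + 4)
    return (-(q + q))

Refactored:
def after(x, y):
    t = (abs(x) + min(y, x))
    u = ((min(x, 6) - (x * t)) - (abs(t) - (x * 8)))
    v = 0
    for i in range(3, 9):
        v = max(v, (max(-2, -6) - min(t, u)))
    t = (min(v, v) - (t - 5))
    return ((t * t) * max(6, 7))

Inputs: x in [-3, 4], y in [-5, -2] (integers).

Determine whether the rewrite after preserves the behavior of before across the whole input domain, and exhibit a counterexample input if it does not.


Consider the input x=-3, y=-5.
before: q = -25; ((-x) == abs(0)) -> false; y = -3; r = 1; [i=-1]; r = 1; [i=0]; r = 1; [i=1]; r = 1; [i=2]; r = 1; [i=3]; r = 1; r = 1; return 50
after: t = -2; u = -35; v = 0; [i=3]; v = 33; [i=4]; v = 33; [i=5]; v = 33; [i=6]; v = 33; [i=7]; v = 33; [i=8]; v = 33; t = 40; return 11200
50 != 11200, so the rewrite changes behavior.
verdict: not equivalent; witness: x=-3, y=-5


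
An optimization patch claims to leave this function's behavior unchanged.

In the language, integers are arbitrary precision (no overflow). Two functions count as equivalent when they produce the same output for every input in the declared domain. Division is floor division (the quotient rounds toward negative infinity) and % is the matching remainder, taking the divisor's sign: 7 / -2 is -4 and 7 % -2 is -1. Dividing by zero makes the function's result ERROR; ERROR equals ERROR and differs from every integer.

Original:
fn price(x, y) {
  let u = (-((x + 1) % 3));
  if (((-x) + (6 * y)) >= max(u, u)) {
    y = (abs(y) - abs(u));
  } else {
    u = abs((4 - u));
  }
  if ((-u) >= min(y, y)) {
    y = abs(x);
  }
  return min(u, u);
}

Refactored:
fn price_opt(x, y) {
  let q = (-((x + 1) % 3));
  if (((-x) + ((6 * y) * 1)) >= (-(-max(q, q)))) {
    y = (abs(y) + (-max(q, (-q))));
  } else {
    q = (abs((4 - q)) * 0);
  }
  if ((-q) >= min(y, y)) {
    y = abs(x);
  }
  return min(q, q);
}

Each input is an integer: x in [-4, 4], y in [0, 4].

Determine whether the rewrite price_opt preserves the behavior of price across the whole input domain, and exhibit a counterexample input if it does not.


Input x=2, y=0: 4 from price versus 0 from price_opt.
verdict: not equivalent; witness: x=2, y=0


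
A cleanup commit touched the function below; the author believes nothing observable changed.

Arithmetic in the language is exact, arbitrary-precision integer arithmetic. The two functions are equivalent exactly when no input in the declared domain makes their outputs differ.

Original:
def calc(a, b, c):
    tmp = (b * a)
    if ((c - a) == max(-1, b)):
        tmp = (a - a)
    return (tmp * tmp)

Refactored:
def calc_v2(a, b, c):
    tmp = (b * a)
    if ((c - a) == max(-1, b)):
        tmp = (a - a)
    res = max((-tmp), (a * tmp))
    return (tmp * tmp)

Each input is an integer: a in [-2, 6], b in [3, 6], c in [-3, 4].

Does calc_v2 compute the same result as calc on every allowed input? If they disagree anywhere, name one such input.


Comparing the listings, the differences include: statement counts differ, min/max/abs usage differs, local variable names differ, arithmetic usage differs.
Tracing a=1, b=4, c=3: calc: tmp = 4; ((c - a) == max(-1, b)) -> false; return 16 | calc_v2: tmp = 4; ((c - a) == max(-1, b)) -> false; res = 4; return 16 — matching result 16.
Across all 288 domain points the two functions coincide.
verdict: equivalent


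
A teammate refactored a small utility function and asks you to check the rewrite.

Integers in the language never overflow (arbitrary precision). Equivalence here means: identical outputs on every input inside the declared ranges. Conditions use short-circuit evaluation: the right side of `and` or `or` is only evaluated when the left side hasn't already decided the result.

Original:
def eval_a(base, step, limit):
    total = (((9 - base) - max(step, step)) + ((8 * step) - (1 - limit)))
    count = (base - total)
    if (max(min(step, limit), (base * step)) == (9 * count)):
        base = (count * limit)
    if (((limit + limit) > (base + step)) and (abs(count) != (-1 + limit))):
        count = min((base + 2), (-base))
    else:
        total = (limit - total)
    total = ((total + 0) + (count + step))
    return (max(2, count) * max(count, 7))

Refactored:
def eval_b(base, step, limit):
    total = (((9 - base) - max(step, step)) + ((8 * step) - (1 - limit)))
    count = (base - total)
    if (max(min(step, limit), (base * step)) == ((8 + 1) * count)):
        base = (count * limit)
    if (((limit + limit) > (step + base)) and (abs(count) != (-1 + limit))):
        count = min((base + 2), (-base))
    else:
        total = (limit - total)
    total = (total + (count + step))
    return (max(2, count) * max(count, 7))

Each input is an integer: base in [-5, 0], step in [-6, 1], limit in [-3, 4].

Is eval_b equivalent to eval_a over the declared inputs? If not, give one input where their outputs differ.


Differences: constant usage differs — yet all 384 inputs agree.
verdict: equivalent


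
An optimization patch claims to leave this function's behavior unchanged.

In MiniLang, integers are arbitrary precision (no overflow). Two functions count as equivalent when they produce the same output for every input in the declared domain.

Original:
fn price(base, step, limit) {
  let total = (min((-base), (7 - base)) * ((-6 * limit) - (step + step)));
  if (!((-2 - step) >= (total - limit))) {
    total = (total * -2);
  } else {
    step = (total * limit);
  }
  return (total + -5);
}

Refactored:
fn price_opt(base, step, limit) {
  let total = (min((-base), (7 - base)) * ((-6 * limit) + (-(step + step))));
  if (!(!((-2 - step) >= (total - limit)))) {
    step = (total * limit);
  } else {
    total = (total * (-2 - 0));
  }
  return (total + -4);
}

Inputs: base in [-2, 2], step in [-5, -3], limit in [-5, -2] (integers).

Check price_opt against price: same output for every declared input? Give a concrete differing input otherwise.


base=-2, step=-5, limit=-5 yields -165 from price but -164 from price_opt.
verdict: not equivalent; witness: base=-2, step=-5, limit=-5


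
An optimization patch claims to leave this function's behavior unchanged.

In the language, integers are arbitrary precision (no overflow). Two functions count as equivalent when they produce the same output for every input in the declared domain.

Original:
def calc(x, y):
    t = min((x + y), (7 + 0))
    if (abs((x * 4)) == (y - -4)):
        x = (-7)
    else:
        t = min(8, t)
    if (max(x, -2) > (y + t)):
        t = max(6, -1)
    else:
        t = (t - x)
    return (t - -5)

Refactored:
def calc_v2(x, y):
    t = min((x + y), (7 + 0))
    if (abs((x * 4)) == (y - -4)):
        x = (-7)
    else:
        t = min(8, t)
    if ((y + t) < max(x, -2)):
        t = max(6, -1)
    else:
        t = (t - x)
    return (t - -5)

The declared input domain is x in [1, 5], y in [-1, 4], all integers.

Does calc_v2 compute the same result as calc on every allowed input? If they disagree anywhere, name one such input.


Equivalent — the differences include comparison usage differs, yet no declared input distinguishes the two.
As a probe, take x=3, y=3: calc runs t := 6 | (abs((x * 4)) == (y - -4)): false | t := 6 | (max(x, -2) > (y + t)): false | t := 3 | result 8; calc_v2 runs t := 6 | (abs((x * 4)) == (y - -4)): false | t := 6 | ((y + t) < max(x, -2)): false | t := 3 | result 8; both end at 8.
Every one of the 30 inputs gives matching results.
verdict: equivalent


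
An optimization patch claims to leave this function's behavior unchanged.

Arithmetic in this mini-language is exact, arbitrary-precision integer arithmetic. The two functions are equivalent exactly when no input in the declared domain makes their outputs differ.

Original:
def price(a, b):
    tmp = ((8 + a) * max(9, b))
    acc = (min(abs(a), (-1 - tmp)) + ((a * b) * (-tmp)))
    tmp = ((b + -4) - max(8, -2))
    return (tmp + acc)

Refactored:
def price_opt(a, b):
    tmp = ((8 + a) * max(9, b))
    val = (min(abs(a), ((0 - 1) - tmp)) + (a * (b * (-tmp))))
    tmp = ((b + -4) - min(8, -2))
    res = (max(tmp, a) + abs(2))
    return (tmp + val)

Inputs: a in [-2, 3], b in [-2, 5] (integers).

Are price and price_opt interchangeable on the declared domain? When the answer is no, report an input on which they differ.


Try a=-2, b=-2.
price: tmp=54, then acc=-271, then tmp=-14, then returns -285
price_opt: tmp=54, then val=-271, then tmp=-4, then res=0, then returns -275
-285 against -275: the behavior changed.
verdict: not equivalent; witness: a=-2, b=-2


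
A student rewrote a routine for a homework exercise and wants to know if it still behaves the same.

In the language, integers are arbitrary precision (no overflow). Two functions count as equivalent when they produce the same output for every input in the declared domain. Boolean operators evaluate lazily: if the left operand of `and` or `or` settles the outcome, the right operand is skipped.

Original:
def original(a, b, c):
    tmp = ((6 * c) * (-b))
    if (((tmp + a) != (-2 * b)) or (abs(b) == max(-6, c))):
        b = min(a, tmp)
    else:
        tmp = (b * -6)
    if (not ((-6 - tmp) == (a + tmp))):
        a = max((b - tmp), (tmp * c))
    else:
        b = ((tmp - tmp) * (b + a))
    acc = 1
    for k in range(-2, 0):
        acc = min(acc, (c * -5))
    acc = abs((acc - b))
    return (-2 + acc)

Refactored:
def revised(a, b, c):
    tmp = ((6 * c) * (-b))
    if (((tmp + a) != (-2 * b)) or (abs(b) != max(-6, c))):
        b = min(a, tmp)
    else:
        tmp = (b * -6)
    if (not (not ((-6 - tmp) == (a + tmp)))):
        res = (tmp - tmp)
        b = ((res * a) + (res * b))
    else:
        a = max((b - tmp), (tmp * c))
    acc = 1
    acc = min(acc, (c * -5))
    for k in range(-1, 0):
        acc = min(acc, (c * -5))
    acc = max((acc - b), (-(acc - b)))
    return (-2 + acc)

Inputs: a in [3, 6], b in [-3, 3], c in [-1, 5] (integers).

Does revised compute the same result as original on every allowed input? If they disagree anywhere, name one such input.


Evaluate both at a=4, b=-2, c=0.
original: tmp becomes 0; next (((tmp + a) != (-2 * b)) or (abs(b) == max(-6, c))) evaluates to false; next tmp becomes 12; next (not ((-6 - tmp) == (a + tmp))) evaluates to true; next a becomes 0; next acc becomes 1; next at k=-2:; next acc becomes 0; next at k=-1:; next acc becomes 0; next acc becomes 2; next final value 0
revised: tmp becomes 0; next (((tmp + a) != (-2 * b)) or (abs(b) != max(-6, c))) evaluates to true; next b becomes 0; next (not (not ((-6 - tmp) == (a + tmp)))) evaluates to false; next a becomes 0; next acc becomes 1; next acc becomes 0; next at k=-1:; next acc becomes 0; next acc becomes 0; next final value -2
0 != -2, so the rewrite changes behavior.
verdict: not equivalent; witness: a=4, b=-2, c=0


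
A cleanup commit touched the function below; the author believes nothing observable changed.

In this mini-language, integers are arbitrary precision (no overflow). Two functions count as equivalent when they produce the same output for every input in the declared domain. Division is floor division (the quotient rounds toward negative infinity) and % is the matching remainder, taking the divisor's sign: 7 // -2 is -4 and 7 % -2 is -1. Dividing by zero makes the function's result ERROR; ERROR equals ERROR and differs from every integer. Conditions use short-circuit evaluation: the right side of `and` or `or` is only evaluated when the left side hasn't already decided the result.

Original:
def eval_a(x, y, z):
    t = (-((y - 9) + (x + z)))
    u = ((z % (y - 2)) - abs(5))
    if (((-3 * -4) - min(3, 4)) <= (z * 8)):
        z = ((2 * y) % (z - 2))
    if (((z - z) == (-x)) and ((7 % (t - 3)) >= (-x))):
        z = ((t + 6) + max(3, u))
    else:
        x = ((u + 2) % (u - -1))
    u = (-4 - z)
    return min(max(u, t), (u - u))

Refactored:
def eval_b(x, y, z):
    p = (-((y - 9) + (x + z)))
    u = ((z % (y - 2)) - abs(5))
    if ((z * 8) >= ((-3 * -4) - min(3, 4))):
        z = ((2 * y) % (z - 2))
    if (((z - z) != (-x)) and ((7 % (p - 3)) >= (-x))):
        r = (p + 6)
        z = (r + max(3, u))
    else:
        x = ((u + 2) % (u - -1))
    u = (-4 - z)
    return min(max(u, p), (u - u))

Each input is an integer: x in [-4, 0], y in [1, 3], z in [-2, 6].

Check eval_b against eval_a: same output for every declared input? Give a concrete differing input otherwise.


Run the pair on x=-3, y=3, z=6.
eval_a: t = 3; u = -5; (((-3 * -4) - min(3, 4)) <= (z * 8)) -> true; z = 2; (((z - z) == (-x)) and ((7 % (t - 3)) >= (-x))) -> false; x = -3; u = -6; return 0
eval_b: p = 3; u = -5; ((z * 8) >= ((-3 * -4) - min(3, 4))) -> true; z = 2; division by zero -> ERROR
0 against ERROR: the behavior changed.
verdict: not equivalent; witness: x=-3, y=3, z=6
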